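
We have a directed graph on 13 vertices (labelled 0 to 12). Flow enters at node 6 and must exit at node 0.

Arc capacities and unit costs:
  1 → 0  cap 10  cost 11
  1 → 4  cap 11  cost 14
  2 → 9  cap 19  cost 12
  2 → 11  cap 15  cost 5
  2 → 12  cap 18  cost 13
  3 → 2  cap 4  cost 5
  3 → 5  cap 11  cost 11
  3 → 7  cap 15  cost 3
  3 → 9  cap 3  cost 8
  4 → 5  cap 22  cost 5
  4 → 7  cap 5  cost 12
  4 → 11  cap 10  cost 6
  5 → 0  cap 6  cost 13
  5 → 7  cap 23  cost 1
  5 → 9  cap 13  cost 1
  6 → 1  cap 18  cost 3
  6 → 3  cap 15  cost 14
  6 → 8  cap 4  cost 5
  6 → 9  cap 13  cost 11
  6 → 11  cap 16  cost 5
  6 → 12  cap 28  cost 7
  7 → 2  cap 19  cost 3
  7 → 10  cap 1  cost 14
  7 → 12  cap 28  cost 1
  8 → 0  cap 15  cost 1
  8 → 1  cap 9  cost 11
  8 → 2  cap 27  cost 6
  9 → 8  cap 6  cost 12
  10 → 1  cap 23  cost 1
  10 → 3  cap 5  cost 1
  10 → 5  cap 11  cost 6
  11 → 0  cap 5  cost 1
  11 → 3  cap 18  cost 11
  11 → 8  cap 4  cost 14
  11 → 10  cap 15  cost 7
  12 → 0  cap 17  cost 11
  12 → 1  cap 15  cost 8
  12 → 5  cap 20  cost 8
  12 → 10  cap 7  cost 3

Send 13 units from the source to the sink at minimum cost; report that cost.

shortest-cost path #1: 6→8→0 push 4 @ unit cost 6 (adds 24)
shortest-cost path #2: 6→11→0 push 5 @ unit cost 6 (adds 30)
shortest-cost path #3: 6→1→0 push 4 @ unit cost 14 (adds 56)
total cost = 110

Minimum cost for 13 units: 110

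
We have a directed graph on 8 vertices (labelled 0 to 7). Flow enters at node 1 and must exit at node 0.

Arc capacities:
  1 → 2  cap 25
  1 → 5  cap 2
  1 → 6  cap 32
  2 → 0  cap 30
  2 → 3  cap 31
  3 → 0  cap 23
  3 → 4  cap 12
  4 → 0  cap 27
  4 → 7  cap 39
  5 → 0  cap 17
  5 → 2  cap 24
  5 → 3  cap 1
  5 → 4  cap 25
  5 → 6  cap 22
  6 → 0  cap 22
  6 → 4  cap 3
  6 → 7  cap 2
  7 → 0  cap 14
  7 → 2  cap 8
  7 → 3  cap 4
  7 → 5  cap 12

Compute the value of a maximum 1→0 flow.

Maximum flow value: 54

augment #1: 1→2→0 bottleneck 25, total now 25
augment #2: 1→5→0 bottleneck 2, total now 27
augment #3: 1→6→0 bottleneck 22, total now 49
augment #4: 1→6→4→0 bottleneck 3, total now 52
augment #5: 1→6→7→0 bottleneck 2, total now 54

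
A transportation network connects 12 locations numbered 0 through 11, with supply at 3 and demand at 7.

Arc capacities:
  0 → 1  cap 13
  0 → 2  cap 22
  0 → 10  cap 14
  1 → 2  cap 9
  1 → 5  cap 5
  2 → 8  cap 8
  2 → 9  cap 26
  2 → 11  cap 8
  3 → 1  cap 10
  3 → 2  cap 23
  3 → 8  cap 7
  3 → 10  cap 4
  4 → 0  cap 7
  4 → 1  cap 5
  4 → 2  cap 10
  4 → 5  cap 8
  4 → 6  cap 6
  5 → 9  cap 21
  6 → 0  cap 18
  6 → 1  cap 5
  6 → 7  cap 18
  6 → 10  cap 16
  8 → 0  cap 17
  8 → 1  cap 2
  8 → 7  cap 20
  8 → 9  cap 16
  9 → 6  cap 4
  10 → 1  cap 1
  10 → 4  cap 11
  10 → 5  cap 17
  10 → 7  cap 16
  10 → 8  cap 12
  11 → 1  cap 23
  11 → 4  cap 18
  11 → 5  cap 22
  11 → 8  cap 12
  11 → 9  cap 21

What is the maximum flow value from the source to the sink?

Maximum flow value: 31

augment #1: 3→8→7 bottleneck 7, total now 7
augment #2: 3→10→7 bottleneck 4, total now 11
augment #3: 3→2→8→7 bottleneck 8, total now 19
augment #4: 3→2→9→6→7 bottleneck 4, total now 23
augment #5: 3→2→11→8→7 bottleneck 5, total now 28
augment #6: 3→2→11→4→6→7 bottleneck 3, total now 31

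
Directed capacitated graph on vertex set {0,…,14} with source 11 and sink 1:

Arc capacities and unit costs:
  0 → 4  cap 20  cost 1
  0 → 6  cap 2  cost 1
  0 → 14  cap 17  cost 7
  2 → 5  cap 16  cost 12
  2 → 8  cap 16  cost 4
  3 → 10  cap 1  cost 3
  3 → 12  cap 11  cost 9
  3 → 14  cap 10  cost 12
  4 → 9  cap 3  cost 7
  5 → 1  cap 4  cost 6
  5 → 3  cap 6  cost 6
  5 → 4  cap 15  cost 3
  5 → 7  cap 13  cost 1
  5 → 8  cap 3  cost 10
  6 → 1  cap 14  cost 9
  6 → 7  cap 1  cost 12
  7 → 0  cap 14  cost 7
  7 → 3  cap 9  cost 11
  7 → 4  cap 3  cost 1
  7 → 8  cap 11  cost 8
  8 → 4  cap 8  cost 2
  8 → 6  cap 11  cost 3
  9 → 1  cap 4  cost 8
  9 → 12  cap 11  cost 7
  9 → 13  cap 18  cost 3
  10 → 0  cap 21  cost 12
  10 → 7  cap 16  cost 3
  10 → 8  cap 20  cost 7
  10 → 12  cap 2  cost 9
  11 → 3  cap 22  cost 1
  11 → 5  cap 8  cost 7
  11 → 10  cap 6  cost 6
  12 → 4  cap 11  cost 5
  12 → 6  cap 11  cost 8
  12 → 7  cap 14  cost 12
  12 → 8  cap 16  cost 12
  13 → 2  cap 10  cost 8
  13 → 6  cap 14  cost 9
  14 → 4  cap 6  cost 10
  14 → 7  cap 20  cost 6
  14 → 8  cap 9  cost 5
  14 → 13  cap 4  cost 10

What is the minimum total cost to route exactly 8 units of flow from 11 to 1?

Minimum cost for 8 units: 147

shortest-cost path #1: 11→5→1 push 4 @ unit cost 13 (adds 52)
shortest-cost path #2: 11→3→10→8→6→1 push 1 @ unit cost 23 (adds 23)
shortest-cost path #3: 11→5→7→4→9→1 push 3 @ unit cost 24 (adds 72)
total cost = 147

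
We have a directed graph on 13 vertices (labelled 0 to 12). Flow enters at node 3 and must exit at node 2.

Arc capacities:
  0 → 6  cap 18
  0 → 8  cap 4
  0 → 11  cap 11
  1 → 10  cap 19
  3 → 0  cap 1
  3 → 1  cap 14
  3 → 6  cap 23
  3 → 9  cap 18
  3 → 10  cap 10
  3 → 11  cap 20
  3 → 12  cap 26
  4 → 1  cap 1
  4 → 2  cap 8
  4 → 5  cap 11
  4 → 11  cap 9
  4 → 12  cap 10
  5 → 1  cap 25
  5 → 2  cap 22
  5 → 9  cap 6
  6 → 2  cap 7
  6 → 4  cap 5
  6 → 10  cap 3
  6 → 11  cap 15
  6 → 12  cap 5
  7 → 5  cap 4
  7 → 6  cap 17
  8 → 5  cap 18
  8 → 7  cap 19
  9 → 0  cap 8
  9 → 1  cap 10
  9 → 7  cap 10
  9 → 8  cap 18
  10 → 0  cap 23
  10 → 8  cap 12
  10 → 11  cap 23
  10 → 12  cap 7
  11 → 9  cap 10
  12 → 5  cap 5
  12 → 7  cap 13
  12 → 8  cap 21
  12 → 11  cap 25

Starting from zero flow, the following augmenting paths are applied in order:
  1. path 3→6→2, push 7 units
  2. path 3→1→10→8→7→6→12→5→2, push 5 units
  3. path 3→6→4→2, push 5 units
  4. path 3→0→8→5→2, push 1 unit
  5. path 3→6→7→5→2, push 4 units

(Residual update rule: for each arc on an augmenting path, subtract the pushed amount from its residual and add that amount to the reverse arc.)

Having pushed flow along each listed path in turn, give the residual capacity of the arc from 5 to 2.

after path 1 (3→6→2, push 7): res(5,2)=22
after path 2 (3→1→10→8→7→6→12→5→2, push 5): res(5,2)=17
after path 3 (3→6→4→2, push 5): res(5,2)=17
after path 4 (3→0→8→5→2, push 1): res(5,2)=16
after path 5 (3→6→7→5→2, push 4): res(5,2)=12

Residual capacity of (5,2): 12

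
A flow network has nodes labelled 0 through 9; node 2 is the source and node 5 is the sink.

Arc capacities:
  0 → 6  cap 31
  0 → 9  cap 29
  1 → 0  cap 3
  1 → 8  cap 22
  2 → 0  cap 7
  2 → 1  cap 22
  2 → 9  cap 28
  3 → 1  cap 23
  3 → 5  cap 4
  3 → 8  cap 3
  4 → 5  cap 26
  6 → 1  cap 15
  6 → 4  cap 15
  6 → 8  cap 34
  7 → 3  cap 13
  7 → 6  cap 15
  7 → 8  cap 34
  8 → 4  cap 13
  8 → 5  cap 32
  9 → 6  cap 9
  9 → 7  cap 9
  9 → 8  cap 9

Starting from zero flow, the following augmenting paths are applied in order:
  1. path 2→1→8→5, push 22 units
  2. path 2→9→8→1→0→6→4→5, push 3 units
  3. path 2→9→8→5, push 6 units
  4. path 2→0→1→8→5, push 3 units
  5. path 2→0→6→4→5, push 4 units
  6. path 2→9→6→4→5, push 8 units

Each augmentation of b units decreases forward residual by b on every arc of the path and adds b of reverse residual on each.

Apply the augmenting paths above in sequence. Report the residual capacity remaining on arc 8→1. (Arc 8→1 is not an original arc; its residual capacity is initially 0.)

after path 1 (2→1→8→5, push 22): res(8,1)=22
after path 2 (2→9→8→1→0→6→4→5, push 3): res(8,1)=19
after path 3 (2→9→8→5, push 6): res(8,1)=19
after path 4 (2→0→1→8→5, push 3): res(8,1)=22
after path 5 (2→0→6→4→5, push 4): res(8,1)=22
after path 6 (2→9→6→4→5, push 8): res(8,1)=22

Residual capacity of (8,1): 22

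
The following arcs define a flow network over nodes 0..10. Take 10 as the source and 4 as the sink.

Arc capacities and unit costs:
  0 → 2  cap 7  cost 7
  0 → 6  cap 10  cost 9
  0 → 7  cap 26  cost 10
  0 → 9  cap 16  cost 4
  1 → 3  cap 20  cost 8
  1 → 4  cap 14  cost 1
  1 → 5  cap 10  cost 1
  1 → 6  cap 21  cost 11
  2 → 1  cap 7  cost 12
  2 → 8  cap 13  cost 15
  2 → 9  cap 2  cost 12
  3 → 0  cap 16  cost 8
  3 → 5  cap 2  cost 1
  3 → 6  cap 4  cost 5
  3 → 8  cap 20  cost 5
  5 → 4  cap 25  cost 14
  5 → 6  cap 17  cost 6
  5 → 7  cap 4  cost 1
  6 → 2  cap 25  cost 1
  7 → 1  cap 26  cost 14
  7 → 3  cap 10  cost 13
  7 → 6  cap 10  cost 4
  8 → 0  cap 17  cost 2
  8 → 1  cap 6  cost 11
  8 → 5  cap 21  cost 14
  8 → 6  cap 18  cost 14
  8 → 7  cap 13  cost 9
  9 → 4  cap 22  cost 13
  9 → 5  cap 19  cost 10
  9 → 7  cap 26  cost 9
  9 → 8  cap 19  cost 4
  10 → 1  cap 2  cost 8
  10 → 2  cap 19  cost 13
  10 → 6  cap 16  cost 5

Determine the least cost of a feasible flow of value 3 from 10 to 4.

shortest-cost path #1: 10→1→4 push 2 @ unit cost 9 (adds 18)
shortest-cost path #2: 10→6→2→1→4 push 1 @ unit cost 19 (adds 19)
total cost = 37

Minimum cost for 3 units: 37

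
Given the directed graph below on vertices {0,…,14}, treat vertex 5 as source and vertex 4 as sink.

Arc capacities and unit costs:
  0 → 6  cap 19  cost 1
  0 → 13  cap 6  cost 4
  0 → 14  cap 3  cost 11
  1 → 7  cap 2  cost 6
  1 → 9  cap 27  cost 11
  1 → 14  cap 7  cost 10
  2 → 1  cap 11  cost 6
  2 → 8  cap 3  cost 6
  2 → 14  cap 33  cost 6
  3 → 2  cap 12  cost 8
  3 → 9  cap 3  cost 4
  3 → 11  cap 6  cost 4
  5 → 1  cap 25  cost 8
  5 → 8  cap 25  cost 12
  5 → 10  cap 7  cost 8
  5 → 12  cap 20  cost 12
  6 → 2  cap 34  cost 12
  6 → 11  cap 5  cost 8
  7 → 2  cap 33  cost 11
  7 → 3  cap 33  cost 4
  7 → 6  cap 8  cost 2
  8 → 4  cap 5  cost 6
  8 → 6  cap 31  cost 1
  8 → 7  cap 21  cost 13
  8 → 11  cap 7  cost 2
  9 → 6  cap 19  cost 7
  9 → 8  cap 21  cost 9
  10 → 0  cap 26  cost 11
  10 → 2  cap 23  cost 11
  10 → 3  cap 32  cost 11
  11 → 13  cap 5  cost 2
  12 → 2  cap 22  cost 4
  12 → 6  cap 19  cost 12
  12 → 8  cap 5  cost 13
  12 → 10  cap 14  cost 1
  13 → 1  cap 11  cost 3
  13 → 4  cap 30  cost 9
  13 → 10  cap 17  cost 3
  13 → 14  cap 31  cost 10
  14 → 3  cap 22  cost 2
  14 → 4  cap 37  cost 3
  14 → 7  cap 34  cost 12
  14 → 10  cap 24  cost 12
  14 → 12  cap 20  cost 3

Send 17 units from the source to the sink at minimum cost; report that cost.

shortest-cost path #1: 5→8→4 push 5 @ unit cost 18 (adds 90)
shortest-cost path #2: 5→1→14→4 push 7 @ unit cost 21 (adds 147)
shortest-cost path #3: 5→8→11→13→4 push 5 @ unit cost 25 (adds 125)
total cost = 362

Minimum cost for 17 units: 362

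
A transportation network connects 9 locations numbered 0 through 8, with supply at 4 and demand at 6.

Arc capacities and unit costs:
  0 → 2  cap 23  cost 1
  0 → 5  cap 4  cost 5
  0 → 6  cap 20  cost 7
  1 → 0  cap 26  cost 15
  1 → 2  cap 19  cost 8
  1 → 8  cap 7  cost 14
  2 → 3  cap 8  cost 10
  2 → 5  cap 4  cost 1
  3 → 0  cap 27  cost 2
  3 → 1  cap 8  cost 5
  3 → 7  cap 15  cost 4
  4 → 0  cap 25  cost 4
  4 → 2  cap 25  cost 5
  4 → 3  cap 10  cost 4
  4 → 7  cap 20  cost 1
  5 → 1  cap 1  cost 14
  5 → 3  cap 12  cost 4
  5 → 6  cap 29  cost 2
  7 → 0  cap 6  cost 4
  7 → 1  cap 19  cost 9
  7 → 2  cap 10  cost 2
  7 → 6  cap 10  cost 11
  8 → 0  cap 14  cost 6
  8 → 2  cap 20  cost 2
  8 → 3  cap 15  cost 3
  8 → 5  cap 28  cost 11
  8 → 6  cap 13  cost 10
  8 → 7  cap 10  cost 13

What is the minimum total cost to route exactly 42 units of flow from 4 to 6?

shortest-cost path #1: 4→7→2→5→6 push 4 @ unit cost 6 (adds 24)
shortest-cost path #2: 4→0→6 push 20 @ unit cost 11 (adds 220)
shortest-cost path #3: 4→0→5→6 push 4 @ unit cost 11 (adds 44)
shortest-cost path #4: 4→7→6 push 10 @ unit cost 12 (adds 120)
shortest-cost path #5: 4→3→1→8→6 push 4 @ unit cost 33 (adds 132)
total cost = 540

Minimum cost for 42 units: 540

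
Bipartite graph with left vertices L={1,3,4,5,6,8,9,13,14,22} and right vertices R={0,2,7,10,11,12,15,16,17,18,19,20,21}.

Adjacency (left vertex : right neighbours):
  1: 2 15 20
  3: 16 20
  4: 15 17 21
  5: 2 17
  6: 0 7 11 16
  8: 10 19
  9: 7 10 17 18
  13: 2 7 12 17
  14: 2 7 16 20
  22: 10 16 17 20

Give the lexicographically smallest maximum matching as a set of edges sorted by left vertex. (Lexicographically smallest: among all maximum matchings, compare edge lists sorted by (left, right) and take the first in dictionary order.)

Lex-smallest maximum matching: {(1,2), (3,16), (4,15), (5,17), (6,0), (8,10), (9,18), (13,12), (14,7), (22,20)}

|M| = 10 (so the lex-smallest maximum matching has 10 edges)
process left vertices in ascending order; for each, take the smallest-labelled available neighbour that still permits 10 edges overall, or leave it unmatched if none does
lex-smallest matching: {1-2, 3-16, 4-15, 5-17, 6-0, 8-10, 9-18, 13-12, 14-7, 22-20}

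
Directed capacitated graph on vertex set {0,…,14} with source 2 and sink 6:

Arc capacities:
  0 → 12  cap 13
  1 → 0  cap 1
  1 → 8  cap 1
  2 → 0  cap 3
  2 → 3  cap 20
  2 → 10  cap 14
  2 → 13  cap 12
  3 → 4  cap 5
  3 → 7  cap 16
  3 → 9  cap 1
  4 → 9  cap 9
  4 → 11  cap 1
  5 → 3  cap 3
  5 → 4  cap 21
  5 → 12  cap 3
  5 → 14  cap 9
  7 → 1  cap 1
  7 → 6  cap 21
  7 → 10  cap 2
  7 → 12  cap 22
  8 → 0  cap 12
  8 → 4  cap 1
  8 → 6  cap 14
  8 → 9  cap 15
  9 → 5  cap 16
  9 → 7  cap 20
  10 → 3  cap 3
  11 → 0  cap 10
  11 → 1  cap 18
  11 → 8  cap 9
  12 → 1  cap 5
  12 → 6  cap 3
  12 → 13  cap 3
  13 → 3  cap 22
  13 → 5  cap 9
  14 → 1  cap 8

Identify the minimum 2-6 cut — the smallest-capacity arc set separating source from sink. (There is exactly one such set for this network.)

augment #1: 2→0→12→6 push 3
augment #2: 2→3→7→6 push 16
augment #3: 2→3→9→7→6 push 1
augment #4: 2→3→4→9→7→6 push 3
augment #5: 2→10→3→4→9→7→6 push 1
augment #6: 2→10→3→4→11→8→6 push 1
augment #7: 2→13→5→12→1→8→6 push 1
max flow = 26; residual-reachable set from 2 gives S-side
cut edges (S→T): {(1,8), (4,11), (7,6), (12,6)} total cap 26

Min-cut arcs: {(1,8), (4,11), (7,6), (12,6)} (total capacity 26)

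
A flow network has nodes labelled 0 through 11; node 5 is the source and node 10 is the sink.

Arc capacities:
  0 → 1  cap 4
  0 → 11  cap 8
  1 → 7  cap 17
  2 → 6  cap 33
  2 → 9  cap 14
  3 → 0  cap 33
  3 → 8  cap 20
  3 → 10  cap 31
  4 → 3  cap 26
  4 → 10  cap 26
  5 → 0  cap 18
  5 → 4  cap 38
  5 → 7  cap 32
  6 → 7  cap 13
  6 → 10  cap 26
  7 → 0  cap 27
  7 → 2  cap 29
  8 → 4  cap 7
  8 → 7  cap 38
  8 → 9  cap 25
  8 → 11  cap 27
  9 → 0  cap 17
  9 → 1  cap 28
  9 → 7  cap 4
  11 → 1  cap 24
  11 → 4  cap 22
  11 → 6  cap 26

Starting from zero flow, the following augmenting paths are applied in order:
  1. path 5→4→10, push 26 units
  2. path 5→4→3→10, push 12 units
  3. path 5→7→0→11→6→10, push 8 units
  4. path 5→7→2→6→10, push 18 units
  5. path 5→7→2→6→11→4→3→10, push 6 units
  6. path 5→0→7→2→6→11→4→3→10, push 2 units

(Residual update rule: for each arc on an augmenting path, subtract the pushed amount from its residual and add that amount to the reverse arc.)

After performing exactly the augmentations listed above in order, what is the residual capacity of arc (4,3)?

Residual capacity of (4,3): 6

after path 1 (5→4→10, push 26): res(4,3)=26
after path 2 (5→4→3→10, push 12): res(4,3)=14
after path 3 (5→7→0→11→6→10, push 8): res(4,3)=14
after path 4 (5→7→2→6→10, push 18): res(4,3)=14
after path 5 (5→7→2→6→11→4→3→10, push 6): res(4,3)=8
after path 6 (5→0→7→2→6→11→4→3→10, push 2): res(4,3)=6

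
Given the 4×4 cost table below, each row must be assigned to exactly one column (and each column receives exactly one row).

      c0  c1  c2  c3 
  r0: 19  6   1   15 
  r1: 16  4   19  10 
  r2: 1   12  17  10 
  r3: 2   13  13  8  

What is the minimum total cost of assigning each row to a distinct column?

Minimum assignment cost: 14

optimal assignment: row0→col2 (cost 1), row1→col1 (cost 4), row2→col0 (cost 1), row3→col3 (cost 8)
total = 1 + 4 + 1 + 8 = 14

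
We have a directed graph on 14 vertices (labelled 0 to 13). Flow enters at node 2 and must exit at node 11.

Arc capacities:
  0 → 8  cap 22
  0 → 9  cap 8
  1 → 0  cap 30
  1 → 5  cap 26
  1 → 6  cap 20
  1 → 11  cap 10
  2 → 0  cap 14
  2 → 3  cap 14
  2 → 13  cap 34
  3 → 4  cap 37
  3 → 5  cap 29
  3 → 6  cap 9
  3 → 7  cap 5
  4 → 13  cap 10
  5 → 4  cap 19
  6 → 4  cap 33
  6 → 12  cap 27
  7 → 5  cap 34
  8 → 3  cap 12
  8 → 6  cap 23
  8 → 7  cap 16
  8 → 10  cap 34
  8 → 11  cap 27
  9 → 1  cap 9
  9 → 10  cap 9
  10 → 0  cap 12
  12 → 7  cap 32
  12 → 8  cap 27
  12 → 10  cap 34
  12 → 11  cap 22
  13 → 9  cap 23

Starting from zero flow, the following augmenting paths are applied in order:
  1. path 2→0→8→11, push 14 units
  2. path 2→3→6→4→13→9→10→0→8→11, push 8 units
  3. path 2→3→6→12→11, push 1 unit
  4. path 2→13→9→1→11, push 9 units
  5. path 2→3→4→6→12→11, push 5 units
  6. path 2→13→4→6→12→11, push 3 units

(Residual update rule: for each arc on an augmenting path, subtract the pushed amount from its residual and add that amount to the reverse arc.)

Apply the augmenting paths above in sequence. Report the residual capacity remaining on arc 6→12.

after path 1 (2→0→8→11, push 14): res(6,12)=27
after path 2 (2→3→6→4→13→9→10→0→8→11, push 8): res(6,12)=27
after path 3 (2→3→6→12→11, push 1): res(6,12)=26
after path 4 (2→13→9→1→11, push 9): res(6,12)=26
after path 5 (2→3→4→6→12→11, push 5): res(6,12)=21
after path 6 (2→13→4→6→12→11, push 3): res(6,12)=18

Residual capacity of (6,12): 18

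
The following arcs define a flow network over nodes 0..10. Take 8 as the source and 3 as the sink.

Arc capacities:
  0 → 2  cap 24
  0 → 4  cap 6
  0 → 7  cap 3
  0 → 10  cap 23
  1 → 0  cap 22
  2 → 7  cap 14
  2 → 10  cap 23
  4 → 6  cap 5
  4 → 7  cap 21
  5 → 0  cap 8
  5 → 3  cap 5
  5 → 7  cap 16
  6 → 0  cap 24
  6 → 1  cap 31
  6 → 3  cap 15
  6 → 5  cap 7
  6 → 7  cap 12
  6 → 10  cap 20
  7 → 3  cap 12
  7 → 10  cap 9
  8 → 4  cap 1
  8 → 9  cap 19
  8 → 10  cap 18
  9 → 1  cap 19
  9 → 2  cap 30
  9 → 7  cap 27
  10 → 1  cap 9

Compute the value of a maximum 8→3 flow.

Maximum flow value: 17

augment #1: 8→4→6→3 bottleneck 1, total now 1
augment #2: 8→9→7→3 bottleneck 12, total now 13
augment #3: 8→9→1→0→4→6→3 bottleneck 4, total now 17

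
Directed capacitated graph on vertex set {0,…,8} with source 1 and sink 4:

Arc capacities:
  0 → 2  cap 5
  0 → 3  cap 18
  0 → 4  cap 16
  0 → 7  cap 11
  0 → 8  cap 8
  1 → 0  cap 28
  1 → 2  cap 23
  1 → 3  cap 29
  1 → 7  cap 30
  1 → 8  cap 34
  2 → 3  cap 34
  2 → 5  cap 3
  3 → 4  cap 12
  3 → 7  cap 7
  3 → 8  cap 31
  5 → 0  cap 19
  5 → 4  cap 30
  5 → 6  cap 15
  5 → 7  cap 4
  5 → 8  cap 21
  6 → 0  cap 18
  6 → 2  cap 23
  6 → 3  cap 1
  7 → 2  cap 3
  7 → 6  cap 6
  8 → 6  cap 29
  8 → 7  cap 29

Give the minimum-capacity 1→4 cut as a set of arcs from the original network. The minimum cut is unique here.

augment #1: 1→0→4 push 16
augment #2: 1→3→4 push 12
augment #3: 1→2→5→4 push 3
max flow = 31; residual-reachable set from 1 gives S-side
cut edges (S→T): {(0,4), (2,5), (3,4)} total cap 31

Min-cut arcs: {(0,4), (2,5), (3,4)} (total capacity 31)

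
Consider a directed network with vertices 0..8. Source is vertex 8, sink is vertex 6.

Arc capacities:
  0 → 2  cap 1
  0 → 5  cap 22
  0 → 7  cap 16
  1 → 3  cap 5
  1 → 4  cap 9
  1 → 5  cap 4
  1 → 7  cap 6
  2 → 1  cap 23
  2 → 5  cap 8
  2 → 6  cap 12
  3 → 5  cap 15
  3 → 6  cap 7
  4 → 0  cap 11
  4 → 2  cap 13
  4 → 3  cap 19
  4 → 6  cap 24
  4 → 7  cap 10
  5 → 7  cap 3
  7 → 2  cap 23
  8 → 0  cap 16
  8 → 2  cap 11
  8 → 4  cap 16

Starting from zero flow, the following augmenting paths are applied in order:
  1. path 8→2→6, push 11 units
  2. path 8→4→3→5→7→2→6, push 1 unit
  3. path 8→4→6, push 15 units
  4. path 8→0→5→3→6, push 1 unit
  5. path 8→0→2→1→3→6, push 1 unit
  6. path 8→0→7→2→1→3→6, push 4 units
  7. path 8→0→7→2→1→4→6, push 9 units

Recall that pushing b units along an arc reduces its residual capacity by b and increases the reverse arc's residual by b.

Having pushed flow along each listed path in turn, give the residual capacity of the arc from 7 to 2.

Residual capacity of (7,2): 9

after path 1 (8→2→6, push 11): res(7,2)=23
after path 2 (8→4→3→5→7→2→6, push 1): res(7,2)=22
after path 3 (8→4→6, push 15): res(7,2)=22
after path 4 (8→0→5→3→6, push 1): res(7,2)=22
after path 5 (8→0→2→1→3→6, push 1): res(7,2)=22
after path 6 (8→0→7→2→1→3→6, push 4): res(7,2)=18
after path 7 (8→0→7→2→1→4→6, push 9): res(7,2)=9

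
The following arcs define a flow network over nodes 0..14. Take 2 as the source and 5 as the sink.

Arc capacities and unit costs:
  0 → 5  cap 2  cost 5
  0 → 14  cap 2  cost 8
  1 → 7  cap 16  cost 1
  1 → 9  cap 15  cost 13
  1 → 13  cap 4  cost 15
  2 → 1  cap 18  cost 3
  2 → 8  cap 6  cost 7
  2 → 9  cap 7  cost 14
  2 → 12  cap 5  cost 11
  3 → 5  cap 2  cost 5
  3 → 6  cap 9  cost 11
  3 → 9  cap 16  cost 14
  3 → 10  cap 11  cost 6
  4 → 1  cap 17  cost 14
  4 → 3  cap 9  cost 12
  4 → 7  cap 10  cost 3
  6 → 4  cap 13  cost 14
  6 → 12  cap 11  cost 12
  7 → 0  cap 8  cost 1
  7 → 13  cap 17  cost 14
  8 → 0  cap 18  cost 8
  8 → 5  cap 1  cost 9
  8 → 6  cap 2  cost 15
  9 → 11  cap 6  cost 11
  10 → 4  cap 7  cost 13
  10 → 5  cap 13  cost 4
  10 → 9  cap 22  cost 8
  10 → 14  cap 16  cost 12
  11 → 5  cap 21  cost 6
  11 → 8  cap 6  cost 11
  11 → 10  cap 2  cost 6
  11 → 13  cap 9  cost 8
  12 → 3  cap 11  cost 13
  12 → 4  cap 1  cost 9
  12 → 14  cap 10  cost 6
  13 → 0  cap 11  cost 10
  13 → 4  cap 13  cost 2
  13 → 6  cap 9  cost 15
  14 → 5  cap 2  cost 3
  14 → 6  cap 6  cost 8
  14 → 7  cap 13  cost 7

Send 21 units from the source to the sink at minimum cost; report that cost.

Minimum cost for 21 units: 624

shortest-cost path #1: 2→1→7→0→5 push 2 @ unit cost 10 (adds 20)
shortest-cost path #2: 2→8→5 push 1 @ unit cost 16 (adds 16)
shortest-cost path #3: 2→1→7→0→14→5 push 2 @ unit cost 16 (adds 32)
shortest-cost path #4: 2→12→3→5 push 2 @ unit cost 29 (adds 58)
shortest-cost path #5: 2→9→11→5 push 6 @ unit cost 31 (adds 186)
shortest-cost path #6: 2→12→3→10→5 push 3 @ unit cost 34 (adds 102)
shortest-cost path #7: 2→1→13→4→3→10→5 push 4 @ unit cost 42 (adds 168)
shortest-cost path #8: 2→1→7→13→4→3→10→5 push 1 @ unit cost 42 (adds 42)
total cost = 624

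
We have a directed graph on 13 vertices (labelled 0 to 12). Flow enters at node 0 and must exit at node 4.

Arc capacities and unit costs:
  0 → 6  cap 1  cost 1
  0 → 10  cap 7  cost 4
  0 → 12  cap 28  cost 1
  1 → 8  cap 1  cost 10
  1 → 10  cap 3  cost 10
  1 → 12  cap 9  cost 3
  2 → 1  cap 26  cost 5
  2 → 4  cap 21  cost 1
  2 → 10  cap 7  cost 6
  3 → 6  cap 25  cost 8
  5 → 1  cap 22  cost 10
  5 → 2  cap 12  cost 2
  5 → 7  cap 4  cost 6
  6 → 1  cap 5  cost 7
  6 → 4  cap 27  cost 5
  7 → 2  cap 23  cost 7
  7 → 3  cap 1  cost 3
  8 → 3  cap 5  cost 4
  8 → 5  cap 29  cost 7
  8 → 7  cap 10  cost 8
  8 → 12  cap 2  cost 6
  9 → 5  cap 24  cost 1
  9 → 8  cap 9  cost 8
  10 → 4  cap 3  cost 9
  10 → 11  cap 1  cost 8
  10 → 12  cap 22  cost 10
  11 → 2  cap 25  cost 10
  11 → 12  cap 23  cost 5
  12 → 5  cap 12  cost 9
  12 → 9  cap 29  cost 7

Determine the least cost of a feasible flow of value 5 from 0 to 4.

shortest-cost path #1: 0→6→4 push 1 @ unit cost 6 (adds 6)
shortest-cost path #2: 0→12→9→5→2→4 push 4 @ unit cost 12 (adds 48)
total cost = 54

Minimum cost for 5 units: 54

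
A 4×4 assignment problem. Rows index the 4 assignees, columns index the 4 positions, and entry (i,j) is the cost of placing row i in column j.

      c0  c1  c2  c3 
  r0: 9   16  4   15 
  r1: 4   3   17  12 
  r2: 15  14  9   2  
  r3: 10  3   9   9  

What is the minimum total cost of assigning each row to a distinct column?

Minimum assignment cost: 13

optimal assignment: row0→col2 (cost 4), row1→col0 (cost 4), row2→col3 (cost 2), row3→col1 (cost 3)
total = 4 + 4 + 2 + 3 = 13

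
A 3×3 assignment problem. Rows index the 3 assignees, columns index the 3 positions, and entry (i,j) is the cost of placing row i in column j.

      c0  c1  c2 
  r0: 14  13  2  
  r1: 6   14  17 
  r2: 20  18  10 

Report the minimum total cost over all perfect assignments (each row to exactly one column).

Minimum assignment cost: 26

optimal assignment: row0→col2 (cost 2), row1→col0 (cost 6), row2→col1 (cost 18)
total = 2 + 6 + 18 = 26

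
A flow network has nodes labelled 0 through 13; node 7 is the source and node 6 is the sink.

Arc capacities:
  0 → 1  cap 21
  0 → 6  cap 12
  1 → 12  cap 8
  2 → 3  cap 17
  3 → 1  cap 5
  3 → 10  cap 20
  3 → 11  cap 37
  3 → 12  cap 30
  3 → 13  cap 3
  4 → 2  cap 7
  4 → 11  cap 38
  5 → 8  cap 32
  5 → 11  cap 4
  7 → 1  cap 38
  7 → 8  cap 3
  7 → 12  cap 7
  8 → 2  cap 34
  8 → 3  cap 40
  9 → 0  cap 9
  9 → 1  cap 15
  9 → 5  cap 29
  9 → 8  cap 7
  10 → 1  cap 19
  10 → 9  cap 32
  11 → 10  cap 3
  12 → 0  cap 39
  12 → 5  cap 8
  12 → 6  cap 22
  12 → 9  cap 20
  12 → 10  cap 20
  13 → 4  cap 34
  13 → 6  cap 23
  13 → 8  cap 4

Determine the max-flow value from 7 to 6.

Maximum flow value: 18

augment #1: 7→12→6 bottleneck 7, total now 7
augment #2: 7→1→12→6 bottleneck 8, total now 15
augment #3: 7→8→3→12→6 bottleneck 3, total now 18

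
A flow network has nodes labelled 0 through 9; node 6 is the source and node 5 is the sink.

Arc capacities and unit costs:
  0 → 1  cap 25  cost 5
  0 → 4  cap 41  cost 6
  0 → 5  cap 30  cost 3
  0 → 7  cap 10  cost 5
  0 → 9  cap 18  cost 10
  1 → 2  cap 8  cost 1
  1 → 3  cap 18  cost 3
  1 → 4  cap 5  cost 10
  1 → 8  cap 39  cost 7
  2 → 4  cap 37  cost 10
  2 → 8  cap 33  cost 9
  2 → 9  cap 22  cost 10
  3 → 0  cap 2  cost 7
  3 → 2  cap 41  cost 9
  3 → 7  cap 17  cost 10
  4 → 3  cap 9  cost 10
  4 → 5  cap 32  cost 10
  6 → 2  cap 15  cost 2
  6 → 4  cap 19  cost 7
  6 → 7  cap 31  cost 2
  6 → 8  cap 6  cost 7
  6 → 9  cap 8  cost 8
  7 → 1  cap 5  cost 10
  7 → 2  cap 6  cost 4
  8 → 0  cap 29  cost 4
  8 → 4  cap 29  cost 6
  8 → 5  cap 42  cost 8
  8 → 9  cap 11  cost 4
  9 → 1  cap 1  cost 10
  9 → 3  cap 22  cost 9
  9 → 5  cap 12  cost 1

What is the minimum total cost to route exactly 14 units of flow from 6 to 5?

shortest-cost path #1: 6→9→5 push 8 @ unit cost 9 (adds 72)
shortest-cost path #2: 6→8→9→5 push 4 @ unit cost 12 (adds 48)
shortest-cost path #3: 6→8→0→5 push 2 @ unit cost 14 (adds 28)
total cost = 148

Minimum cost for 14 units: 148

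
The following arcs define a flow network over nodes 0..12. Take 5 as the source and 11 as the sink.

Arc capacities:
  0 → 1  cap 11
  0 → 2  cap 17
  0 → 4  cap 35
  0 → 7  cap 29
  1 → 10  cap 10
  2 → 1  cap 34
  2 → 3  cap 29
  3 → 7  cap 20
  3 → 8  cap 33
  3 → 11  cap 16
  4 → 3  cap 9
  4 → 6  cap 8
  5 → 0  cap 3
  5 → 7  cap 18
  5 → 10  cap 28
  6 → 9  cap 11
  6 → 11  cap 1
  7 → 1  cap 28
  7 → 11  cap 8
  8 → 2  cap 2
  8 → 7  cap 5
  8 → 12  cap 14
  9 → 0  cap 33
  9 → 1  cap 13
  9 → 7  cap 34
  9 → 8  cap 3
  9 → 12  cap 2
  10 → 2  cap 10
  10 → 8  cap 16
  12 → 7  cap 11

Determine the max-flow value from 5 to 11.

augment #1: 5→7→11 bottleneck 8, total now 8
augment #2: 5→0→2→3→11 bottleneck 3, total now 11
augment #3: 5→10→2→3→11 bottleneck 10, total now 21
augment #4: 5→10→8→2→3→11 bottleneck 2, total now 23

Maximum flow value: 23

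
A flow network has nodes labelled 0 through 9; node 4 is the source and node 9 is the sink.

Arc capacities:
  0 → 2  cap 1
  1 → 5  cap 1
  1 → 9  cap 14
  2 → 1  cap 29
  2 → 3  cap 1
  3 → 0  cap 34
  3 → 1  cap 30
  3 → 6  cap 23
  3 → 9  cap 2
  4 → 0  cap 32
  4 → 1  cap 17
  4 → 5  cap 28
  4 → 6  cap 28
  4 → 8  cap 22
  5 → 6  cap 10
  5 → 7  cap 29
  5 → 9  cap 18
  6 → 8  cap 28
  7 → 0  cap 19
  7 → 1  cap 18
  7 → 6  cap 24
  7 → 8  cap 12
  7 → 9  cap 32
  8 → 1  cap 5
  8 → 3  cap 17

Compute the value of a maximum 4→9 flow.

augment #1: 4→1→9 bottleneck 14, total now 14
augment #2: 4→5→9 bottleneck 18, total now 32
augment #3: 4→5→7→9 bottleneck 10, total now 42
augment #4: 4→8→3→9 bottleneck 2, total now 44
augment #5: 4→1→5→7→9 bottleneck 1, total now 45

Maximum flow value: 45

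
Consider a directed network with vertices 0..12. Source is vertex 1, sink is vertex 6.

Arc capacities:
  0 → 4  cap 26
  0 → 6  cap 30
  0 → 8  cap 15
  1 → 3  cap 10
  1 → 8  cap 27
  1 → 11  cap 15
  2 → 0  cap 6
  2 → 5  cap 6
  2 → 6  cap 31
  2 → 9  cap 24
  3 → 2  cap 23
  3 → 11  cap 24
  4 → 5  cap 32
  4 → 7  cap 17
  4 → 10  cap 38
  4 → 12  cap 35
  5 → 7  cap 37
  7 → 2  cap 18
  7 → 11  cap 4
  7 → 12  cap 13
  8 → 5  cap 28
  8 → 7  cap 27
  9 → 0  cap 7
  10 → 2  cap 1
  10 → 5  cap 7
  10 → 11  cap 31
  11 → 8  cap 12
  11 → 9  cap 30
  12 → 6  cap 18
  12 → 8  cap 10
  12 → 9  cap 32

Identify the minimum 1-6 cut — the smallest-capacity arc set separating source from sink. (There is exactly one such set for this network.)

augment #1: 1→3→2→6 push 10
augment #2: 1→8→7→2→6 push 18
augment #3: 1→8→7→12→6 push 9
augment #4: 1→11→9→0→6 push 7
augment #5: 1→11→8→5→7→12→6 push 4
max flow = 48; residual-reachable set from 1 gives S-side
cut edges (S→T): {(1,3), (7,2), (7,12), (9,0)} total cap 48

Min-cut arcs: {(1,3), (7,2), (7,12), (9,0)} (total capacity 48)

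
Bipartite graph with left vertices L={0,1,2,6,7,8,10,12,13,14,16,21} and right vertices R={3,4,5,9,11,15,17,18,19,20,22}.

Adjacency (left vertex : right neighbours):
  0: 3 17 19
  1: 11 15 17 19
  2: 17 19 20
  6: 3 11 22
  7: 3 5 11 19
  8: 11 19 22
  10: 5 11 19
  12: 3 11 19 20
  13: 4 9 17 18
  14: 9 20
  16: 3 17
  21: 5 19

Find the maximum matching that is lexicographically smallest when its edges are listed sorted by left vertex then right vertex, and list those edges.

Lex-smallest maximum matching: {(0,3), (1,15), (2,17), (6,11), (7,5), (8,22), (10,19), (12,20), (13,4), (14,9)}

|M| = 10 (so the lex-smallest maximum matching has 10 edges)
process left vertices in ascending order; for each, take the smallest-labelled available neighbour that still permits 10 edges overall, or leave it unmatched if none does
lex-smallest matching: {0-3, 1-15, 2-17, 6-11, 7-5, 8-22, 10-19, 12-20, 13-4, 14-9}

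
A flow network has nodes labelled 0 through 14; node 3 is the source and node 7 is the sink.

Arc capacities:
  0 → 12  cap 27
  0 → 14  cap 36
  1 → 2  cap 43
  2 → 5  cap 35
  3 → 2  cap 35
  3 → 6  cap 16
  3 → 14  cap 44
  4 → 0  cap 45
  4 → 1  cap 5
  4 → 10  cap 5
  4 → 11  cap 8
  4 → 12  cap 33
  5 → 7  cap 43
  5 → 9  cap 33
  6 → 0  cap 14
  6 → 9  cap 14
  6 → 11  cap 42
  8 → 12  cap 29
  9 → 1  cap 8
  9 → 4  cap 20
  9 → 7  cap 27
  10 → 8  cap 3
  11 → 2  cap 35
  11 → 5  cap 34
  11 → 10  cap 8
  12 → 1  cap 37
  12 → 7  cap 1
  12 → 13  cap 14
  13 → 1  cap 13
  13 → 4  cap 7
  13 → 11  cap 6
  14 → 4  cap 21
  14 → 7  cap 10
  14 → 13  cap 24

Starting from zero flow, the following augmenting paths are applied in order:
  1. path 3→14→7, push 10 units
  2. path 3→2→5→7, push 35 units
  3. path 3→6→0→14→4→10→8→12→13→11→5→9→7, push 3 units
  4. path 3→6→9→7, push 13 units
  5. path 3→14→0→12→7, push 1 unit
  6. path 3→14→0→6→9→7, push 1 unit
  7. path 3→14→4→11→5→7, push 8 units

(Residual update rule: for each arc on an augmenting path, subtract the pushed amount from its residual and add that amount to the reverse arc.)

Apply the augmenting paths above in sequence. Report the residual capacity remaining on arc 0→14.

Residual capacity of (0,14): 35

after path 1 (3→14→7, push 10): res(0,14)=36
after path 2 (3→2→5→7, push 35): res(0,14)=36
after path 3 (3→6→0→14→4→10→8→12→13→11→5→9→7, push 3): res(0,14)=33
after path 4 (3→6→9→7, push 13): res(0,14)=33
after path 5 (3→14→0→12→7, push 1): res(0,14)=34
after path 6 (3→14→0→6→9→7, push 1): res(0,14)=35
after path 7 (3→14→4→11→5→7, push 8): res(0,14)=35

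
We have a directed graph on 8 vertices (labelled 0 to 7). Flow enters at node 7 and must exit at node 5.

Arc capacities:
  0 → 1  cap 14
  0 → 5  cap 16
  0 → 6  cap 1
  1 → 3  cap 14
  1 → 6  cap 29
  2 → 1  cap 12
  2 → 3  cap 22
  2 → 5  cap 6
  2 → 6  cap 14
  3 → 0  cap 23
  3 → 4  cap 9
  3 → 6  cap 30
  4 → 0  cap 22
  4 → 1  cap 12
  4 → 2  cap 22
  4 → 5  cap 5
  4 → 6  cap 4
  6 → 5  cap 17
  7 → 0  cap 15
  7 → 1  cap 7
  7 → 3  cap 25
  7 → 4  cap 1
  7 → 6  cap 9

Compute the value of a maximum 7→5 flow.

augment #1: 7→0→5 bottleneck 15, total now 15
augment #2: 7→4→5 bottleneck 1, total now 16
augment #3: 7→6→5 bottleneck 9, total now 25
augment #4: 7→1→6→5 bottleneck 7, total now 32
augment #5: 7→3→0→5 bottleneck 1, total now 33
augment #6: 7→3→4→5 bottleneck 4, total now 37
augment #7: 7→3→6→5 bottleneck 1, total now 38
augment #8: 7→3→4→2→5 bottleneck 5, total now 43

Maximum flow value: 43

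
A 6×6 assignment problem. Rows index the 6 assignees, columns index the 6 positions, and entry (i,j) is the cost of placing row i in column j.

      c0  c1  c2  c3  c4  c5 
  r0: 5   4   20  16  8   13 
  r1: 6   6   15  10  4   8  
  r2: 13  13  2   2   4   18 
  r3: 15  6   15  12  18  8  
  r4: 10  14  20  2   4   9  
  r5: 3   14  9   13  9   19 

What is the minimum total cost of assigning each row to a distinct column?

Minimum assignment cost: 23

optimal assignment: row0→col1 (cost 4), row1→col4 (cost 4), row2→col2 (cost 2), row3→col5 (cost 8), row4→col3 (cost 2), row5→col0 (cost 3)
total = 4 + 4 + 2 + 8 + 2 + 3 = 23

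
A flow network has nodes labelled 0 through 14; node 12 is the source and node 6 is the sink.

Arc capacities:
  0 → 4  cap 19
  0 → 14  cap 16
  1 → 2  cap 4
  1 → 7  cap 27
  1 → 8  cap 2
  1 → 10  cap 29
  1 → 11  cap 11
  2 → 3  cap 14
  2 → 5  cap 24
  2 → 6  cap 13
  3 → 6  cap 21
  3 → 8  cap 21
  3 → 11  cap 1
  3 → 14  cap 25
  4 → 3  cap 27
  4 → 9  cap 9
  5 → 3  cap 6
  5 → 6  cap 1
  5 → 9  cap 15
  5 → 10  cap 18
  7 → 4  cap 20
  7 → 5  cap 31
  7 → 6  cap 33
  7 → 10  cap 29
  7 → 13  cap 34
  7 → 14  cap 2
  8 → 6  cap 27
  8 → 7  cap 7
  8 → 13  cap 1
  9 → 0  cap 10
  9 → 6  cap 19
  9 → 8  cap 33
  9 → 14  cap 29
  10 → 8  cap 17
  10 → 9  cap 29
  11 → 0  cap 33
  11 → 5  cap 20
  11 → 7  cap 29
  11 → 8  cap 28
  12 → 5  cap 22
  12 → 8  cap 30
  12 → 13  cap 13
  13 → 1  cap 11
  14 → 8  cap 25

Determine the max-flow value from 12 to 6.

Maximum flow value: 63

augment #1: 12→5→6 bottleneck 1, total now 1
augment #2: 12→8→6 bottleneck 27, total now 28
augment #3: 12→5→3→6 bottleneck 6, total now 34
augment #4: 12→5→9→6 bottleneck 15, total now 49
augment #5: 12→8→7→6 bottleneck 3, total now 52
augment #6: 12→13→1→2→6 bottleneck 4, total now 56
augment #7: 12→13→1→7→6 bottleneck 7, total now 63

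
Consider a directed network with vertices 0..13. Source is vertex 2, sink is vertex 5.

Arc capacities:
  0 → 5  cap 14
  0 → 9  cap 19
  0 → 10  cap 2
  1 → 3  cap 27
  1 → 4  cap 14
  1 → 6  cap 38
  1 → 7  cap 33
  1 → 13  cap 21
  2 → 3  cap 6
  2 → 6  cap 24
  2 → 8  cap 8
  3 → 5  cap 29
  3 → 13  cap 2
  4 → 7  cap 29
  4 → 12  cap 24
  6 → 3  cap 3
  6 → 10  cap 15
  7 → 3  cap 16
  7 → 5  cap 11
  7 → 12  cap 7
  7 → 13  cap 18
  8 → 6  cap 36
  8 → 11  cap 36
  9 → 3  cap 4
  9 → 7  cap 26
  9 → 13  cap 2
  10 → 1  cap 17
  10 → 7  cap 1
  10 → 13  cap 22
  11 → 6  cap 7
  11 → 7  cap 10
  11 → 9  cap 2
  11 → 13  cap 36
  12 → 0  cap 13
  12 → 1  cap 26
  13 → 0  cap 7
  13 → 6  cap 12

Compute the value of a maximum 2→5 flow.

augment #1: 2→3→5 bottleneck 6, total now 6
augment #2: 2→6→3→5 bottleneck 3, total now 9
augment #3: 2→6→10→7→5 bottleneck 1, total now 10
augment #4: 2→8→11→7→5 bottleneck 8, total now 18
augment #5: 2→6→10→1→3→5 bottleneck 14, total now 32

Maximum flow value: 32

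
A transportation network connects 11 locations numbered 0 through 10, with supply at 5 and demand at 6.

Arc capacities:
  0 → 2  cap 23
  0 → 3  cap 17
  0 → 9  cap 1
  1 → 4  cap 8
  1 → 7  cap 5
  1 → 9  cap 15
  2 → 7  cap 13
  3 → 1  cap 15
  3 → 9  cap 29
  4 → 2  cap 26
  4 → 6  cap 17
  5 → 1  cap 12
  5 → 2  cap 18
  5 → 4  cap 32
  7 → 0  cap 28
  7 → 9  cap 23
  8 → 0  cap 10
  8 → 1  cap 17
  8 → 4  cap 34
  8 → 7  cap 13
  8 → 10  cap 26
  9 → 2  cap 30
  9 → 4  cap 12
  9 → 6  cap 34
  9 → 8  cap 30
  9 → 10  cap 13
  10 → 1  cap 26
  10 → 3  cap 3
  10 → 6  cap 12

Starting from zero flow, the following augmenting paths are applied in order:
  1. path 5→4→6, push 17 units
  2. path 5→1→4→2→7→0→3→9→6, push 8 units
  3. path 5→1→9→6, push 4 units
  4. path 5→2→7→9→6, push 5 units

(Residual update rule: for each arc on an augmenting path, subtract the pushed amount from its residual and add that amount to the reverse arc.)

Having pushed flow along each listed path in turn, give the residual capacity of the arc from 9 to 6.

Residual capacity of (9,6): 17

after path 1 (5→4→6, push 17): res(9,6)=34
after path 2 (5→1→4→2→7→0→3→9→6, push 8): res(9,6)=26
after path 3 (5→1→9→6, push 4): res(9,6)=22
after path 4 (5→2→7→9→6, push 5): res(9,6)=17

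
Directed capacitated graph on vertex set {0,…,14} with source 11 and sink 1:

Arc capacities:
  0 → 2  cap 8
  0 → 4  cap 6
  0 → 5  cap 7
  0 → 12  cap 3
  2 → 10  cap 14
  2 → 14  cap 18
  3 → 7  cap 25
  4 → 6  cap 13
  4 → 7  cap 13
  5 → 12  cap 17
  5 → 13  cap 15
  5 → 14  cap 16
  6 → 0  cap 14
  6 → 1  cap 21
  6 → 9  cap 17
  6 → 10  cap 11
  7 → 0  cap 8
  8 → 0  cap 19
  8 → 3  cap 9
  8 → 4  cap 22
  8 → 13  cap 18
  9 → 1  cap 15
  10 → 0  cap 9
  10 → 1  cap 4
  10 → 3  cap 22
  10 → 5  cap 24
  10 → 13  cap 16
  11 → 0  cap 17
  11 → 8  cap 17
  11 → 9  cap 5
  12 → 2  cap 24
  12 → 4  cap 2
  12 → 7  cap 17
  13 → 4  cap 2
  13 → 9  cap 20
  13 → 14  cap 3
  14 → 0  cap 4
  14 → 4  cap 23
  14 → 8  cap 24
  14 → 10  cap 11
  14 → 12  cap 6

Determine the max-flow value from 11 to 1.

augment #1: 11→9→1 bottleneck 5, total now 5
augment #2: 11→0→2→10→1 bottleneck 4, total now 9
augment #3: 11→0→4→6→1 bottleneck 6, total now 15
augment #4: 11→8→4→6→1 bottleneck 7, total now 22
augment #5: 11→8→13→9→1 bottleneck 10, total now 32

Maximum flow value: 32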